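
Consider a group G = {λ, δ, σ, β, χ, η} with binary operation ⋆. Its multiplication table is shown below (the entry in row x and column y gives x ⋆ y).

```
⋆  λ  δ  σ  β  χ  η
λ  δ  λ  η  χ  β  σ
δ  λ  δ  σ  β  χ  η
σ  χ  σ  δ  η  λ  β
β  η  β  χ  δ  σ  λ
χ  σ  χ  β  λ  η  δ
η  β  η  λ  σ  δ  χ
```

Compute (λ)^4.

δ

λ^1 = λ
λ^2 = λ ⋆ λ = δ
λ^3 = δ ⋆ λ = λ
λ^4 = λ ⋆ λ = δ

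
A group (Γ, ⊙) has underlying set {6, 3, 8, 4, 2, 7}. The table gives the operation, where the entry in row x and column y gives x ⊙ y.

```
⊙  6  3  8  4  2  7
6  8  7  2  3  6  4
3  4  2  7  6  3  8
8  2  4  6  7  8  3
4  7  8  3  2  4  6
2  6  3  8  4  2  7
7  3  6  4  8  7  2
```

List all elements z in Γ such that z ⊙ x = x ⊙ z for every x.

{2}

An element z is central iff its row equals its column in the table.
For 6: 6 ⊙ 7 = 4 ≠ 3 = 7 ⊙ 6, so 6 ∉ Z.
Checking each element this way leaves Z(Γ) = {2}.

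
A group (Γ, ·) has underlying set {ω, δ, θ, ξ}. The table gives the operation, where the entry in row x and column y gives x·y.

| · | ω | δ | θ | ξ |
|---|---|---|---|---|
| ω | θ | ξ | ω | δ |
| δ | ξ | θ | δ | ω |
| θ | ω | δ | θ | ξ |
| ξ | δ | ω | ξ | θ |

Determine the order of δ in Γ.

The identity element is θ (its row matches the header).
δ^1 = δ
δ^2 = δ·δ = θ
The first power of δ equal to the identity is δ^2, so ord(δ) = 2.

2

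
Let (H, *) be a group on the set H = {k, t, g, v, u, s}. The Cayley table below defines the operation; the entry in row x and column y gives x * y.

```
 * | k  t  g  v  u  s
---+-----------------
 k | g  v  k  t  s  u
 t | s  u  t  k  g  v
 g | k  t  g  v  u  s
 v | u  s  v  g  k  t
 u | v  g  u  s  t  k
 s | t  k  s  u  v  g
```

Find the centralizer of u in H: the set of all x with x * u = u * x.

{g, t, u}

Compare row u with column u entry by entry.
t * u = g = u * t, so t commutes with u.
v * u = k but u * v = s, so v does not.
Collecting the elements that commute with u: C(u) = {g, t, u}.
(Structurally, H here is isomorphic to the symmetric group S_3.)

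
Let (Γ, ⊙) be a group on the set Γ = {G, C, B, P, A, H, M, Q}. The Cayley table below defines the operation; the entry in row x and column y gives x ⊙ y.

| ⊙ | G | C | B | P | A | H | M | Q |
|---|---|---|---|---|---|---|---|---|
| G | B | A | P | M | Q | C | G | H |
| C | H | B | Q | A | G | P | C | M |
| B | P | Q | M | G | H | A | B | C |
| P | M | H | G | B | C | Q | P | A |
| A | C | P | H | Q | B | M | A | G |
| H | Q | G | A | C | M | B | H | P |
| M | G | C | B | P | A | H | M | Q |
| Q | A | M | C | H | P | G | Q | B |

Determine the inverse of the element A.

First locate the identity: row M matches the header, so M is the identity.
Scan row A for M: A ⊙ H = M. Hence A^(-1) = H.
(Structurally, Γ here is isomorphic to the quaternion group Q_8.)

H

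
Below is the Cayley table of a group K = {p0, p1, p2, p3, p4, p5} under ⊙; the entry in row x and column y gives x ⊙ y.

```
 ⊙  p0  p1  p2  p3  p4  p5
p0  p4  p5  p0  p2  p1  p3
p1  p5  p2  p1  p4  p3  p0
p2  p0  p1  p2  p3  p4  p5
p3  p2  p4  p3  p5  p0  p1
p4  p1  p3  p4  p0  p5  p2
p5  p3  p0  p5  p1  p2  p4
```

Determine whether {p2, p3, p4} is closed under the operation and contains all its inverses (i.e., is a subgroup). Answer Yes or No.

p3 ⊙ p3 = p5, which is not in {p2, p3, p4}.
The subset is not closed under ⊙, so it is not a subgroup.
(Structurally, K here is isomorphic to the cyclic group Z_6.)

No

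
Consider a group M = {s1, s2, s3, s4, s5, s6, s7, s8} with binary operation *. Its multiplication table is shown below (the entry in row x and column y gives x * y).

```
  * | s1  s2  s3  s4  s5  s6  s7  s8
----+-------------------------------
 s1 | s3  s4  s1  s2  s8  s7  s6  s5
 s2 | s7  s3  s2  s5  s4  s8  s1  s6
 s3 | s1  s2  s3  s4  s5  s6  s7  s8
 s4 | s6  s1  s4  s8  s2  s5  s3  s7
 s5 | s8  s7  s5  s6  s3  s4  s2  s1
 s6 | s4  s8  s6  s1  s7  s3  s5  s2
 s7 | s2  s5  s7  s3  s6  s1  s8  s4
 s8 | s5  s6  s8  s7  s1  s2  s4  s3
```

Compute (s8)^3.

s8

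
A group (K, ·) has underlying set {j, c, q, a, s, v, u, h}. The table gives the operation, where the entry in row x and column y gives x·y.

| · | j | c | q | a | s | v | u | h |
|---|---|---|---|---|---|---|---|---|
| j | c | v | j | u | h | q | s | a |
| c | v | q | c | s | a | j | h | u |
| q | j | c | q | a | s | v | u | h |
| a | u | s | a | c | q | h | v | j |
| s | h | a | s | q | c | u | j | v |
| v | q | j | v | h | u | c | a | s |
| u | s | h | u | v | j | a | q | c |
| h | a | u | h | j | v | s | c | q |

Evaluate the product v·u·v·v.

v·u = a
a·v = h
h·v = s

s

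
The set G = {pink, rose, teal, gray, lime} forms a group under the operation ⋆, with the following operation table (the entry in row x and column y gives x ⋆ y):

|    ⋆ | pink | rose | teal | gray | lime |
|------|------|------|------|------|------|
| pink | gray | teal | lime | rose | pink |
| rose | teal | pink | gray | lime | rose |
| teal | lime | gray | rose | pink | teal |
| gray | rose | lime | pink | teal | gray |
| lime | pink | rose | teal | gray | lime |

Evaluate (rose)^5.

rose^1 = rose
rose^2 = rose ⋆ rose = pink
rose^3 = pink ⋆ rose = teal
rose^4 = teal ⋆ rose = gray
rose^5 = gray ⋆ rose = lime
(Structurally, G here is isomorphic to the cyclic group Z_5.)

lime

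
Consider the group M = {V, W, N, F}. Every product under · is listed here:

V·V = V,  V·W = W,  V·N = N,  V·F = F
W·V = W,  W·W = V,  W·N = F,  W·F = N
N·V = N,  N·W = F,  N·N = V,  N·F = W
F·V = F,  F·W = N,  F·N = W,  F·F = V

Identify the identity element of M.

V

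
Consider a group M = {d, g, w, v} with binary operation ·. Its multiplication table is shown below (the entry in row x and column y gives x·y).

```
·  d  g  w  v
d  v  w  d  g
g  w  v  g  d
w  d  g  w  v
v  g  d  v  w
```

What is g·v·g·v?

v

g·v = d
d·g = w
w·v = v
(Structurally, M here is isomorphic to the cyclic group Z_4.)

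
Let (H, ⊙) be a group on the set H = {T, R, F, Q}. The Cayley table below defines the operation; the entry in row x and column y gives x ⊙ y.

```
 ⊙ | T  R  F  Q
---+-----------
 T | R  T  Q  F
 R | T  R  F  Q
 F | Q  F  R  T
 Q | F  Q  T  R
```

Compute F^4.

R

F^1 = F
F^2 = F ⊙ F = R
F^3 = R ⊙ F = F
F^4 = F ⊙ F = R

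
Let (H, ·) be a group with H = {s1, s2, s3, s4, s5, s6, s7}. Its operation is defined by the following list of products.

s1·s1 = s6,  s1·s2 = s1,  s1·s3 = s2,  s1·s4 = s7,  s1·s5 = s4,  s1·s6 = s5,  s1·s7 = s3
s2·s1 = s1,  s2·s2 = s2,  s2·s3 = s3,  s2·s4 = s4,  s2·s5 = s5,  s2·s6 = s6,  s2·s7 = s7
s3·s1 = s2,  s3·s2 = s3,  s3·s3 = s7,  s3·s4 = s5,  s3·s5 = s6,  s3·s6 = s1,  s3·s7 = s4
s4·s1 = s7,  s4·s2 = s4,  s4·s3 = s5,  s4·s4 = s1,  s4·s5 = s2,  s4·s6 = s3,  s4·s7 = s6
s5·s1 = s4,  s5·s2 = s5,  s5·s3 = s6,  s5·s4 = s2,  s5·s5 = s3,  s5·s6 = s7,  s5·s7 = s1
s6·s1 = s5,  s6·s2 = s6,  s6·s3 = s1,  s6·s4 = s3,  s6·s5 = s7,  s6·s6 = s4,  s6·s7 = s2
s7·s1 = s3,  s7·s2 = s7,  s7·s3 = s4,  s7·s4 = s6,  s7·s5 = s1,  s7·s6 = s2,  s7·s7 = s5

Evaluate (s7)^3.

s7^1 = s7
s7^2 = s7·s7 = s5
s7^3 = s5·s7 = s1

s1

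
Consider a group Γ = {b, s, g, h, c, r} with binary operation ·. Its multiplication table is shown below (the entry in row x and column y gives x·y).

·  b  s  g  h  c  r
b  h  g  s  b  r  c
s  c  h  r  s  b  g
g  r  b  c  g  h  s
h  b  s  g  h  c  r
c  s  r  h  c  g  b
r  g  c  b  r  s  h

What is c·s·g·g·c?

b

c·s = r
r·g = b
b·g = s
s·c = b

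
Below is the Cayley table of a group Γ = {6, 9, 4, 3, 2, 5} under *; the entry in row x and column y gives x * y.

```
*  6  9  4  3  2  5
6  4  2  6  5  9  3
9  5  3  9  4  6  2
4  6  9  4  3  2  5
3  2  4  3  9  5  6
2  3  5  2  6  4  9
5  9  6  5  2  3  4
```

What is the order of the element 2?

The identity element is 4 (its row matches the header).
2^1 = 2
2^2 = 2 * 2 = 4
The first power of 2 equal to the identity is 2^2, so ord(2) = 2.
(Structurally, Γ here is isomorphic to the symmetric group S_3.)

2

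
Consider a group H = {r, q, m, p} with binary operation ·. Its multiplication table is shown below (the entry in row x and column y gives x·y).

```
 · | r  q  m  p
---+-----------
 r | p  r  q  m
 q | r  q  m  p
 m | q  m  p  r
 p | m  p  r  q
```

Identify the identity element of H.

The identity e satisfies e·x = x for all x, so its row in the table reproduces the column headers.
Row q reads: r, q, m, p — exactly the header order. So q is the identity.

q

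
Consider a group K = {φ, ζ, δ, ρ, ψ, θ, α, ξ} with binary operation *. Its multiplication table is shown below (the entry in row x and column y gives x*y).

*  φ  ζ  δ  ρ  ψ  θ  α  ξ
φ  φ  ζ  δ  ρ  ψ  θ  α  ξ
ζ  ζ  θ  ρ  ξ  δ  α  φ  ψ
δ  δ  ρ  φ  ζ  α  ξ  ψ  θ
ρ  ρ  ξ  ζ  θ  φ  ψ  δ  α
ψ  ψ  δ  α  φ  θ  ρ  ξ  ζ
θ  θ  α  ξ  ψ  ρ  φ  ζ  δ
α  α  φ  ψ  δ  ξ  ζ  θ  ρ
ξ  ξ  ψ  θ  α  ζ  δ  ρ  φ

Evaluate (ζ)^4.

ζ^1 = ζ
ζ^2 = ζ*ζ = θ
ζ^3 = θ*ζ = α
ζ^4 = α*ζ = φ

φ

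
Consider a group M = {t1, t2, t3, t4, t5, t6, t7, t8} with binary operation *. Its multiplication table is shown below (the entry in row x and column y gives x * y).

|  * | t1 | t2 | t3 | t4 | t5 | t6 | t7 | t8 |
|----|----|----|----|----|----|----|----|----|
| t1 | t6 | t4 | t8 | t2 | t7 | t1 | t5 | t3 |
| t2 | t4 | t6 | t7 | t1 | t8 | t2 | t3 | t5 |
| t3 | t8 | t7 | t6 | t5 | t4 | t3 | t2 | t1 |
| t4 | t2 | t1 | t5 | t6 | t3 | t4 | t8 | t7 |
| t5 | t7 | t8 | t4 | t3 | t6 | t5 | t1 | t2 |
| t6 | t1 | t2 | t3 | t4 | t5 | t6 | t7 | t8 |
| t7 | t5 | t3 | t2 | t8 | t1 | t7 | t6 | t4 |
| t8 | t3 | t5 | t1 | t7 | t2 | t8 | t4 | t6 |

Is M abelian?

Check whether the table is symmetric across its main diagonal.
Every entry (row x, col y) equals the entry (row y, col x), so M is abelian.

Yes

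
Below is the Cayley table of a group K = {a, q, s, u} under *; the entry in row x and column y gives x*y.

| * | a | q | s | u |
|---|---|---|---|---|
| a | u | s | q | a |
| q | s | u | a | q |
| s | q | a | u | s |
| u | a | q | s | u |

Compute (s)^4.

s^1 = s
s^2 = s*s = u
s^3 = u*s = s
s^4 = s*s = u

u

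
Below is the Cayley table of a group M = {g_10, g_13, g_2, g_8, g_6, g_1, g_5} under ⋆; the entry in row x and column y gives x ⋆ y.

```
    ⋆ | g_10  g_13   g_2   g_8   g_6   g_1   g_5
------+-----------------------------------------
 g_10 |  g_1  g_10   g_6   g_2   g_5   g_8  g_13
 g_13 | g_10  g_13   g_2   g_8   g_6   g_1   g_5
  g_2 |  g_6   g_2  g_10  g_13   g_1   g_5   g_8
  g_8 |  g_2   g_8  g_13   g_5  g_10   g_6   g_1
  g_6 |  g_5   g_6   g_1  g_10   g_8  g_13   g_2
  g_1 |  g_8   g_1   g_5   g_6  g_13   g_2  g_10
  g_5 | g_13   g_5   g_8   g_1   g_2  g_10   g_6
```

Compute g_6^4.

g_6^1 = g_6
g_6^2 = g_6 ⋆ g_6 = g_8
g_6^3 = g_8 ⋆ g_6 = g_10
g_6^4 = g_10 ⋆ g_6 = g_5

g_5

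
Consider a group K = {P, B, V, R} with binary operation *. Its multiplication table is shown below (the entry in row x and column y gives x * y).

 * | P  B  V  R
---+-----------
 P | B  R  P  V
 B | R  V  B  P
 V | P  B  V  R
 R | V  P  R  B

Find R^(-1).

First locate the identity: row V matches the header, so V is the identity.
Scan row R for V: R * P = V. Hence R^(-1) = P.
(Structurally, K here is isomorphic to the cyclic group Z_4.)

P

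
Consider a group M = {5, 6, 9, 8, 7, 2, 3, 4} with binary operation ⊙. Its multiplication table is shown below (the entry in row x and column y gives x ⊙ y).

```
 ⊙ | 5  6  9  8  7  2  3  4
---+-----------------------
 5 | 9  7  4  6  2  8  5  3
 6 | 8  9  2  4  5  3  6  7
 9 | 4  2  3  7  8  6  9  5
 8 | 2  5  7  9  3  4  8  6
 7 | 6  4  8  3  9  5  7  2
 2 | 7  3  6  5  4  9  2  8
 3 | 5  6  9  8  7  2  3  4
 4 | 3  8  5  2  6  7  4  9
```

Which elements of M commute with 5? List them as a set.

Compare row 5 with column 5 entry by entry.
9 ⊙ 5 = 4 = 5 ⊙ 9, so 9 commutes with 5.
2 ⊙ 5 = 7 but 5 ⊙ 2 = 8, so 2 does not.
Collecting the elements that commute with 5: C(5) = {3, 4, 5, 9}.

{3, 4, 5, 9}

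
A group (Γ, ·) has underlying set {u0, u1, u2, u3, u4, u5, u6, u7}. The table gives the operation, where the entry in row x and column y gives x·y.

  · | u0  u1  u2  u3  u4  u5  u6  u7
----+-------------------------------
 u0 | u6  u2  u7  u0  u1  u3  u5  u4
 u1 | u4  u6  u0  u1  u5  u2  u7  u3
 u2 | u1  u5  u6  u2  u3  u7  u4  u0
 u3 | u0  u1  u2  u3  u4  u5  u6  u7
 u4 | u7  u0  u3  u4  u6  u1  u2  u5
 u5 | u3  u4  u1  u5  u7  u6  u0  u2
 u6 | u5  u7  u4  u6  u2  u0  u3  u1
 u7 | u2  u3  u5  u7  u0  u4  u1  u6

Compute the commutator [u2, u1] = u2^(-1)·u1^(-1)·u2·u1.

Identity is u3; from the table u2^(-1) = u4 and u1^(-1) = u7.
u4·u7 = u5
u5·u2 = u1
u1·u1 = u6

u6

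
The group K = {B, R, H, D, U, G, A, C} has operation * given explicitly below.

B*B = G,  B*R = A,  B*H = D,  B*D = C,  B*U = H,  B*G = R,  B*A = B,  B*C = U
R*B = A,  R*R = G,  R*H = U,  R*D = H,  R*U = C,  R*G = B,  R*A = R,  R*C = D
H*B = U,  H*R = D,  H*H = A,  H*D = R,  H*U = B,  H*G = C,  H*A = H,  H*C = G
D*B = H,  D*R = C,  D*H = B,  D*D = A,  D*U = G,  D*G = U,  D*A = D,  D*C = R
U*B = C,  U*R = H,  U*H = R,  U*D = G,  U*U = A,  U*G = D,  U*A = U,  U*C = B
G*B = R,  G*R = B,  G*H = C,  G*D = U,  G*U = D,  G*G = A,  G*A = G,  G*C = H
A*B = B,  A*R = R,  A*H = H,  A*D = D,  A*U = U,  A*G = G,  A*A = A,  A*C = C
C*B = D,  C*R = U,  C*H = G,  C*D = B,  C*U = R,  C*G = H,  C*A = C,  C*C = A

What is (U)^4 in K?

A

U^1 = U
U^2 = U * U = A
U^3 = A * U = U
U^4 = U * U = A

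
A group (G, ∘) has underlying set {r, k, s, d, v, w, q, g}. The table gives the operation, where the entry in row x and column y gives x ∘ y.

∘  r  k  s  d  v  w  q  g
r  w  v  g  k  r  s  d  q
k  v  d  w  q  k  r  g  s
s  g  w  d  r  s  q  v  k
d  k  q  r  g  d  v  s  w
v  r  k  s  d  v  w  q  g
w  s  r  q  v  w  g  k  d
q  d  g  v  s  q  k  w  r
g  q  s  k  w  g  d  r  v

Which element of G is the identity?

The identity e satisfies e ∘ x = x for all x, so its row in the table reproduces the column headers.
Row v reads: r, k, s, d, v, w, q, g — exactly the header order. So v is the identity.

v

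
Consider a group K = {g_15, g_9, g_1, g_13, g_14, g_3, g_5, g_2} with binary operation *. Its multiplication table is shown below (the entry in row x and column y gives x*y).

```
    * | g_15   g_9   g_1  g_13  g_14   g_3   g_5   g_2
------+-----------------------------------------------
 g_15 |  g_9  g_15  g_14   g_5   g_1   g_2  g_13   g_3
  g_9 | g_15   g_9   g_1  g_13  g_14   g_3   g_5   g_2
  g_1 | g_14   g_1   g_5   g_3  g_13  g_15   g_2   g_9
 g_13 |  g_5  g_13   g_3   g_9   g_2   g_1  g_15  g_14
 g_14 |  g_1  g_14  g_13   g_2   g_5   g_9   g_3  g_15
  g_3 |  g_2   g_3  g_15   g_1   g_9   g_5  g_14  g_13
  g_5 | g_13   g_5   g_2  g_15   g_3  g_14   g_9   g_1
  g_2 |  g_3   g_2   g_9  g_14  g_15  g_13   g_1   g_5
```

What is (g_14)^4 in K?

g_14^1 = g_14
g_14^2 = g_14*g_14 = g_5
g_14^3 = g_5*g_14 = g_3
g_14^4 = g_3*g_14 = g_9
(Structurally, K here is isomorphic to Z_2 x Z_4.)

g_9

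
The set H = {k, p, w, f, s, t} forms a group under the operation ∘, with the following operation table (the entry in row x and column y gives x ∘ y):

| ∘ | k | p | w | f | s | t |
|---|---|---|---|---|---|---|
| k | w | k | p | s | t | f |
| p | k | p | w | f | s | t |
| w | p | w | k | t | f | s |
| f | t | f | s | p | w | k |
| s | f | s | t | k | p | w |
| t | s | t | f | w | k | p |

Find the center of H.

{p}

An element z is central iff its row equals its column in the table.
For w: w ∘ s = f ≠ t = s ∘ w, so w ∉ Z.
Checking each element this way leaves Z(H) = {p}.
(Structurally, H here is isomorphic to the symmetric group S_3.)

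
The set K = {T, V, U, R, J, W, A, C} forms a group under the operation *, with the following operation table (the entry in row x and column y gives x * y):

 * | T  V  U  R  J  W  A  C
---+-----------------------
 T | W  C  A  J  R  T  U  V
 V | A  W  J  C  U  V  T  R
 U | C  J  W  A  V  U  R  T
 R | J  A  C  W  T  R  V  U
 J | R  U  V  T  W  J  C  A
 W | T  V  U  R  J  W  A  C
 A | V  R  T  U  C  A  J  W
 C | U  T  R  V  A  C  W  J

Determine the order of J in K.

The identity element is W (its row matches the header).
J^1 = J
J^2 = J * J = W
The first power of J equal to the identity is J^2, so ord(J) = 2.
(Structurally, K here is isomorphic to the dihedral group D_4.)

2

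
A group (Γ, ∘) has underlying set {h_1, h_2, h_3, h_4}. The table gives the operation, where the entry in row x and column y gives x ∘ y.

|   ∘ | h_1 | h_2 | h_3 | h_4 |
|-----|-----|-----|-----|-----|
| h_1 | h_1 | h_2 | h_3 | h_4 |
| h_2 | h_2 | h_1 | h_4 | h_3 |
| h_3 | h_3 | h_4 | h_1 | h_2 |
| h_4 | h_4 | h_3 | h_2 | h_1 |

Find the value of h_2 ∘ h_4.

h_3

Read row h_2, column h_4: h_2 ∘ h_4 = h_3.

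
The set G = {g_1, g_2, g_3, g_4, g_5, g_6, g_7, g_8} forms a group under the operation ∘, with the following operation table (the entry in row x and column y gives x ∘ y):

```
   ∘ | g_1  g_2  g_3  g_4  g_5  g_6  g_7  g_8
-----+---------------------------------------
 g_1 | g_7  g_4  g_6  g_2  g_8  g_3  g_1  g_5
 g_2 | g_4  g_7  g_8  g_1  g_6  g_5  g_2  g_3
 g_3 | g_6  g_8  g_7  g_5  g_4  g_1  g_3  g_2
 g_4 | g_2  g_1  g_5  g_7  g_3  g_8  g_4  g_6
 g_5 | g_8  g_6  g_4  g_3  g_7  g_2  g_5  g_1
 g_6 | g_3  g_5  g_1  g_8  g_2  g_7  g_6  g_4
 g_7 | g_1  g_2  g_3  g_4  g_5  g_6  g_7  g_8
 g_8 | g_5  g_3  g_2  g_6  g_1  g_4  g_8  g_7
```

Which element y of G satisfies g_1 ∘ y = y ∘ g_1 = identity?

First locate the identity: row g_7 matches the header, so g_7 is the identity.
Scan row g_1 for g_7: g_1 ∘ g_1 = g_7. Hence g_1^(-1) = g_1.
(Structurally, G here is isomorphic to the elementary abelian group (Z_2)^3.)

g_1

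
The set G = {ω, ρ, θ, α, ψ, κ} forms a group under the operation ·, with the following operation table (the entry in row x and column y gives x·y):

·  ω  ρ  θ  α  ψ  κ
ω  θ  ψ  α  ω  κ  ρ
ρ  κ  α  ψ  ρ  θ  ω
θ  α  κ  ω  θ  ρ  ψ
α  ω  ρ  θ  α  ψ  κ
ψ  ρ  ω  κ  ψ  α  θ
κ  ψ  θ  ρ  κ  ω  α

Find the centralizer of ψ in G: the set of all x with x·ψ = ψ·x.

{α, ψ}

Compare row ψ with column ψ entry by entry.
κ·ψ = ω but ψ·κ = θ, so κ does not.
Collecting the elements that commute with ψ: C(ψ) = {α, ψ}.
(Structurally, G here is isomorphic to the symmetric group S_3.)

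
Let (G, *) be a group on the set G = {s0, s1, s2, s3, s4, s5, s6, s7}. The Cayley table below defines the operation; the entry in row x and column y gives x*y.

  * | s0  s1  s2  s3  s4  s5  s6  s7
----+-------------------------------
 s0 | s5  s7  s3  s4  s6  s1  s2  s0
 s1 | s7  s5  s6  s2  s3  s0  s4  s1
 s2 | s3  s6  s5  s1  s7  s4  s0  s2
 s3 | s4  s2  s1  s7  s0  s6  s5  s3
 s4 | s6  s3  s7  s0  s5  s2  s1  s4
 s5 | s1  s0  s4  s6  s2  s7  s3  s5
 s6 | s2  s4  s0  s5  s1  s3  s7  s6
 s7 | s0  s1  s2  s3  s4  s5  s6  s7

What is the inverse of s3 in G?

First locate the identity: row s7 matches the header, so s7 is the identity.
Scan row s3 for s7: s3*s3 = s7. Hence s3^(-1) = s3.
(Structurally, G here is isomorphic to Z_2 x Z_4.)

s3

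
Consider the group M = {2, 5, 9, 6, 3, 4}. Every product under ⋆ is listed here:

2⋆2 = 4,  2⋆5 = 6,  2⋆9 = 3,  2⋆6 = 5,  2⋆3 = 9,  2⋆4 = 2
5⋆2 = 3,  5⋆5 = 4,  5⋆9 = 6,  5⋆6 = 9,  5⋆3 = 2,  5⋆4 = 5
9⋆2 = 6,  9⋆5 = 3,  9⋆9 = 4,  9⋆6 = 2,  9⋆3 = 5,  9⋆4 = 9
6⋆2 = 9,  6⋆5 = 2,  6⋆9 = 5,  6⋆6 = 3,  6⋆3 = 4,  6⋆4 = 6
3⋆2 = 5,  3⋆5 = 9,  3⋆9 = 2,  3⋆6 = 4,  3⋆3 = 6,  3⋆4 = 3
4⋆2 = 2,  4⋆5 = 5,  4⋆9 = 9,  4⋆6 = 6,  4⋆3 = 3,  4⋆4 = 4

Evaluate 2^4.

4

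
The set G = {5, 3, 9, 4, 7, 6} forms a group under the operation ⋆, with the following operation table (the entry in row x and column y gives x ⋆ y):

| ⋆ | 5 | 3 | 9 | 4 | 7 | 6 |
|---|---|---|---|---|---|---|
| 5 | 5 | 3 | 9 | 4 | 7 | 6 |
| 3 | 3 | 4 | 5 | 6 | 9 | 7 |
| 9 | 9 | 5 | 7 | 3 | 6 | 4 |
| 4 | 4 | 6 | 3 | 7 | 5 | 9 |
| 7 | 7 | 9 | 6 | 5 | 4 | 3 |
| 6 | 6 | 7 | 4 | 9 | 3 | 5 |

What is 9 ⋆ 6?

4

Read row 9, column 6: 9 ⋆ 6 = 4.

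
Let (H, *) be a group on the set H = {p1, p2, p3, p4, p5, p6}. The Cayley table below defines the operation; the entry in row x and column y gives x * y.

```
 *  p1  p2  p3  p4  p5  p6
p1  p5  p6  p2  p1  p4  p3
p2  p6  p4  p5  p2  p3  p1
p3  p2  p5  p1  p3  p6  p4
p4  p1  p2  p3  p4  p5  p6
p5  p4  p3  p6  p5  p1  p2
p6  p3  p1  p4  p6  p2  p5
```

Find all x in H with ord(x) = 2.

Identity is p4. Compute the order of each non-identity element by repeated multiplication:
  p1: p1 → p5 → p4  (order 3)
  p2: p2 → p4  (order 2)
  p3: p3 → p1 → p2 → p5 → p6 → p4  (order 6)
  p5: p5 → p1 → p4  (order 3)
  p6: p6 → p5 → p2 → p1 → p3 → p4  (order 6)
Elements of order 2: {p2}.

{p2}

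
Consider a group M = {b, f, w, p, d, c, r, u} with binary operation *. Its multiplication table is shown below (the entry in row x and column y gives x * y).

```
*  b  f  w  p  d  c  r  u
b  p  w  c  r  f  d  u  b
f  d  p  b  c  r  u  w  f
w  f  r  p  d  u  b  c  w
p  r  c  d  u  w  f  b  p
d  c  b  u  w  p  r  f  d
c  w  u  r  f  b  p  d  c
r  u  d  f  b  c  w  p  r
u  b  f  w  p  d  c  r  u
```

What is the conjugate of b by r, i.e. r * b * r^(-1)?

The identity is u. In row r, the entry u sits in column b, so r^(-1) = b.
r * b = u
u * b = b

b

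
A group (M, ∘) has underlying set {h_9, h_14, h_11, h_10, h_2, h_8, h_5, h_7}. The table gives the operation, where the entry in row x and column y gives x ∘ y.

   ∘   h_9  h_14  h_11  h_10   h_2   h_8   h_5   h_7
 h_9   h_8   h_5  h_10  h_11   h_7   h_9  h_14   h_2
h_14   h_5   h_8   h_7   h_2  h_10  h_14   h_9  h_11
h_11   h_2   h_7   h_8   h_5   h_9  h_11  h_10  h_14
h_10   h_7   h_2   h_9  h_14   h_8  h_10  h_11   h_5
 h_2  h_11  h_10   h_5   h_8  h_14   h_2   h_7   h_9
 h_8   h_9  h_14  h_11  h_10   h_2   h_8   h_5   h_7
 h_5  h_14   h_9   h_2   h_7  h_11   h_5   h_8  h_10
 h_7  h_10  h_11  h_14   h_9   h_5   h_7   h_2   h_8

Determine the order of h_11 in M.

The identity element is h_8 (its row matches the header).
h_11^1 = h_11
h_11^2 = h_11 ∘ h_11 = h_8
The first power of h_11 equal to the identity is h_11^2, so ord(h_11) = 2.

2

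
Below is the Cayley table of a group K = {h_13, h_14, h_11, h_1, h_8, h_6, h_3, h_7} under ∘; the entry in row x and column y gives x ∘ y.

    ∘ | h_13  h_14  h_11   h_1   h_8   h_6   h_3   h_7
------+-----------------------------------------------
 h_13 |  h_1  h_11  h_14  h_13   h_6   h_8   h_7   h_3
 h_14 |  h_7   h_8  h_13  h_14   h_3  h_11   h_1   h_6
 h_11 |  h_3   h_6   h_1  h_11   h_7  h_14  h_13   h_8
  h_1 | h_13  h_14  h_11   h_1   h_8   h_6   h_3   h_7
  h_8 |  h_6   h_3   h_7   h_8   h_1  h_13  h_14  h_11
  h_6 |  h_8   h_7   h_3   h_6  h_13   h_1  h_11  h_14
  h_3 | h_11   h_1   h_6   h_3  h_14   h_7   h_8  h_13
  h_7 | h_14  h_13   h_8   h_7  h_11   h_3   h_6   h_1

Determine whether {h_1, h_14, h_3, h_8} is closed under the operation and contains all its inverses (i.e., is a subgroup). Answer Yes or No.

{h_1, h_14, h_3, h_8} contains the identity h_1.
Checking products: every product of two elements of {h_1, h_14, h_3, h_8} (read from the table) lies in {h_1, h_14, h_3, h_8}, so the set is closed.
In a finite group, a nonempty closed subset is a subgroup. So {h_1, h_14, h_3, h_8} ≤ K.
(Structurally, K here is isomorphic to the dihedral group D_4.)

Yes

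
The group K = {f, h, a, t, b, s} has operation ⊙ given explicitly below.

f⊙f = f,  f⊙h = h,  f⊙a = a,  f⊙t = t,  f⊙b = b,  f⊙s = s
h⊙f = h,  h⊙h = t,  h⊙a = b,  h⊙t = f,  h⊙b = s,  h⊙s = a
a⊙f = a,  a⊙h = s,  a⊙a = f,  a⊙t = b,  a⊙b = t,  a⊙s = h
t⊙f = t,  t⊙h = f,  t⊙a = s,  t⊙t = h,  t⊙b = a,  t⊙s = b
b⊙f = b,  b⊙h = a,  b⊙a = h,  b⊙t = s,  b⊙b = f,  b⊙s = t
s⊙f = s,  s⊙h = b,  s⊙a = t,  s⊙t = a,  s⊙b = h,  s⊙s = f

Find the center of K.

{f}

An element z is central iff its row equals its column in the table.
For b: b ⊙ h = a ≠ s = h ⊙ b, so b ∉ Z.
Checking each element this way leaves Z(K) = {f}.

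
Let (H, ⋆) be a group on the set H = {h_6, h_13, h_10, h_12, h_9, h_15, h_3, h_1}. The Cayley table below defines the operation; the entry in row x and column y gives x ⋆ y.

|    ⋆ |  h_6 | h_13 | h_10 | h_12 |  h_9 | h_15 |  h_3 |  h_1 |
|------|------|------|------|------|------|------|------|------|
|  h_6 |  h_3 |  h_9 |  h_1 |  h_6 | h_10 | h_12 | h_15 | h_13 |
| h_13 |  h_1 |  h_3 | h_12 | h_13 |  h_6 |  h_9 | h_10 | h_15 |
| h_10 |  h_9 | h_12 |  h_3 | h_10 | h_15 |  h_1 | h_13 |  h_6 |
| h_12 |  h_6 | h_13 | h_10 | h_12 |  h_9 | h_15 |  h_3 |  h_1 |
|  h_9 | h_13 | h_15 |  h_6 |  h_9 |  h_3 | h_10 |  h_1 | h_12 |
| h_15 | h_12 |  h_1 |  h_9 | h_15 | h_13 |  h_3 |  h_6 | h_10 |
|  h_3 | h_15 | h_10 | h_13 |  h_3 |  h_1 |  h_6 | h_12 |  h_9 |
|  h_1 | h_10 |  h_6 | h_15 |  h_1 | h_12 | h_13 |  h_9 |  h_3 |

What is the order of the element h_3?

The identity element is h_12 (its row matches the header).
h_3^1 = h_3
h_3^2 = h_3 ⋆ h_3 = h_12
The first power of h_3 equal to the identity is h_3^2, so ord(h_3) = 2.
(Structurally, H here is isomorphic to the quaternion group Q_8.)

2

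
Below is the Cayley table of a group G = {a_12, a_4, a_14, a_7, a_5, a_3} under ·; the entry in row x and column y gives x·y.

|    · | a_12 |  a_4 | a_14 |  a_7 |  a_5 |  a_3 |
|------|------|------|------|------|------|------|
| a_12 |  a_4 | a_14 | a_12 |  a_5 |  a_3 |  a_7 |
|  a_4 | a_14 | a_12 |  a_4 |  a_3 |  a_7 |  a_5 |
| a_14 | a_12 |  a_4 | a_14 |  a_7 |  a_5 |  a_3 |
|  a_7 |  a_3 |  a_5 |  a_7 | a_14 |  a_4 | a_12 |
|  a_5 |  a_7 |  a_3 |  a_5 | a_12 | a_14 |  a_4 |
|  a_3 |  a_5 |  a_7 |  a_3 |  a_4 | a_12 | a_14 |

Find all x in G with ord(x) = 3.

{a_12, a_4}

Identity is a_14. Compute the order of each non-identity element by repeated multiplication:
  a_12: a_12 → a_4 → a_14  (order 3)
  a_4: a_4 → a_12 → a_14  (order 3)
  a_7: a_7 → a_14  (order 2)
  a_5: a_5 → a_14  (order 2)
  a_3: a_3 → a_14  (order 2)
Elements of order 3: {a_12, a_4}.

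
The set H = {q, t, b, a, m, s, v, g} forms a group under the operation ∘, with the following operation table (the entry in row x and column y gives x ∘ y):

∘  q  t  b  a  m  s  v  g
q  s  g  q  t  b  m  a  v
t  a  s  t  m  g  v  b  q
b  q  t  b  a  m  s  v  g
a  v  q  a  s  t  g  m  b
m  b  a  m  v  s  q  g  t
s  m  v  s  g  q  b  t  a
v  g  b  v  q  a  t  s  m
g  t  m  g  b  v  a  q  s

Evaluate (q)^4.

q^1 = q
q^2 = q ∘ q = s
q^3 = s ∘ q = m
q^4 = m ∘ q = b

b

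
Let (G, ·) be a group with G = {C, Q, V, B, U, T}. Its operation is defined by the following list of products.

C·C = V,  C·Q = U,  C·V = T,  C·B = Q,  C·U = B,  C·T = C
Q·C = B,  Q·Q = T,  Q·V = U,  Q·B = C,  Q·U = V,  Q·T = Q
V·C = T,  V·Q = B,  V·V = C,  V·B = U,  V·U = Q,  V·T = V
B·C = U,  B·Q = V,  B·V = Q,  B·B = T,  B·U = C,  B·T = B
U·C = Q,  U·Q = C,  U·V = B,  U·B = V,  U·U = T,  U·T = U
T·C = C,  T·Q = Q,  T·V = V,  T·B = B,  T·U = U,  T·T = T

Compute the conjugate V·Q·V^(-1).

The identity is T. In row V, the entry T sits in column C, so V^(-1) = C.
V·Q = B
B·C = U

U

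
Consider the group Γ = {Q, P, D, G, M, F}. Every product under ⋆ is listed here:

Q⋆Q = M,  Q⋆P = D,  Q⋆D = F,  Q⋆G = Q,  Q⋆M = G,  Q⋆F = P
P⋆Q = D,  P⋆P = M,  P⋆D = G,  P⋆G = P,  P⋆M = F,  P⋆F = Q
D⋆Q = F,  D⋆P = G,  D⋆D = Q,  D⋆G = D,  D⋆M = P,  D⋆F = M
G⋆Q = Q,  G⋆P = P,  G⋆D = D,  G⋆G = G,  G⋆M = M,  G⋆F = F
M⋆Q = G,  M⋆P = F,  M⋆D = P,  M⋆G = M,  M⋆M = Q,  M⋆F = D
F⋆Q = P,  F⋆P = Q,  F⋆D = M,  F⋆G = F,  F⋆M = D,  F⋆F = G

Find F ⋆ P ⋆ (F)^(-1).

The identity is G. In row F, the entry G sits in column F, so F^(-1) = F.
F ⋆ P = Q
Q ⋆ F = P
(Structurally, Γ here is isomorphic to the cyclic group Z_6.)

P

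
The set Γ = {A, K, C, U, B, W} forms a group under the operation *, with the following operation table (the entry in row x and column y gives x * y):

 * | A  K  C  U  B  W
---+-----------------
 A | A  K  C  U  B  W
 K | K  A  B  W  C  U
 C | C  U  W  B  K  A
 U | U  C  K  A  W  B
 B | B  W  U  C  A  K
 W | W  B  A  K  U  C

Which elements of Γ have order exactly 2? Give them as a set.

Identity is A. Compute the order of each non-identity element by repeated multiplication:
  K: K → A  (order 2)
  C: C → W → A  (order 3)
  U: U → A  (order 2)
  B: B → A  (order 2)
  W: W → C → A  (order 3)
Elements of order 2: {B, K, U}.
(Structurally, Γ here is isomorphic to the symmetric group S_3.)

{B, K, U}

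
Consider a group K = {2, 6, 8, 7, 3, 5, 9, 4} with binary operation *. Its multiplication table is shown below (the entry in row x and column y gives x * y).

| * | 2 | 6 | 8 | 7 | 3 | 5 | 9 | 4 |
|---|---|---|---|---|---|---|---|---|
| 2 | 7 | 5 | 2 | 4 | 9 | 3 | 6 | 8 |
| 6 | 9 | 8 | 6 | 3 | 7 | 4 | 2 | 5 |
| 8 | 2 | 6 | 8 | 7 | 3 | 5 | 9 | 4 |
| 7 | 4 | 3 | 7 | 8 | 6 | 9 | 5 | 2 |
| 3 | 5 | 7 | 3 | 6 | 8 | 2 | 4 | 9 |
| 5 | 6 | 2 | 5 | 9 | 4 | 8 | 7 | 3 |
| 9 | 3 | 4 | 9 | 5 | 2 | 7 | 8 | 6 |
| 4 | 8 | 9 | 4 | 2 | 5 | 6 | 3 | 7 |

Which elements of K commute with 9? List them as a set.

{5, 7, 8, 9}

Compare row 9 with column 9 entry by entry.
7 * 9 = 5 = 9 * 7, so 7 commutes with 9.
3 * 9 = 4 but 9 * 3 = 2, so 3 does not.
Collecting the elements that commute with 9: C(9) = {5, 7, 8, 9}.
(Structurally, K here is isomorphic to the dihedral group D_4.)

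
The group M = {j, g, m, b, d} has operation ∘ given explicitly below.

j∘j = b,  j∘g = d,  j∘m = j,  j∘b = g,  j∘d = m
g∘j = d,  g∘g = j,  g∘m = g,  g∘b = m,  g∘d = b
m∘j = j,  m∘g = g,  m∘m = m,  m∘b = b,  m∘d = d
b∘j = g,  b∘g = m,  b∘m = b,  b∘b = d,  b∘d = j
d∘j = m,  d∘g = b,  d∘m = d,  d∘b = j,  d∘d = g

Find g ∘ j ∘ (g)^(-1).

j

The identity is m. In row g, the entry m sits in column b, so g^(-1) = b.
g ∘ j = d
d ∘ b = j
(Structurally, M here is isomorphic to the cyclic group Z_5.)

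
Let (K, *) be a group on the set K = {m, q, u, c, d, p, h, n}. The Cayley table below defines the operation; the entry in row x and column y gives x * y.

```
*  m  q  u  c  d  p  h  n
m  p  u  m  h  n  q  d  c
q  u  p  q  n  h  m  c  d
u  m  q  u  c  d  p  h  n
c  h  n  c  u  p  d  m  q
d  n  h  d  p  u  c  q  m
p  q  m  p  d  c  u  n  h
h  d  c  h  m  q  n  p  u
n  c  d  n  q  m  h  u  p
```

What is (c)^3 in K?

c^1 = c
c^2 = c * c = u
c^3 = u * c = c

c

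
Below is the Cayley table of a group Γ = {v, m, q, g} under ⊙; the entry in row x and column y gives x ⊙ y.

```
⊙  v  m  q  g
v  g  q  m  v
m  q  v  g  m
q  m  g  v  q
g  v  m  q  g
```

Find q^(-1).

m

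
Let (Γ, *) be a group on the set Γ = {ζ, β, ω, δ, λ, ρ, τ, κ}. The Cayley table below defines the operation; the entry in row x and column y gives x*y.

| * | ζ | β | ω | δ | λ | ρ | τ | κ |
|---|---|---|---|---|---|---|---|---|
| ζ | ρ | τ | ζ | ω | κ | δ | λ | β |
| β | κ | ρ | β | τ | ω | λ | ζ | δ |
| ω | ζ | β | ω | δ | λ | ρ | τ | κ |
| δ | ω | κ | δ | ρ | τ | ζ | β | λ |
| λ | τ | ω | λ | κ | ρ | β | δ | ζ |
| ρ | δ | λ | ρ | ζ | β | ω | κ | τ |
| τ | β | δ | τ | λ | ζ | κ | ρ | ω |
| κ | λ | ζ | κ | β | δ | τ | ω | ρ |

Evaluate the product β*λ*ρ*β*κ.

ζ

β*λ = ω
ω*ρ = ρ
ρ*β = λ
λ*κ = ζ
(Structurally, Γ here is isomorphic to the quaternion group Q_8.)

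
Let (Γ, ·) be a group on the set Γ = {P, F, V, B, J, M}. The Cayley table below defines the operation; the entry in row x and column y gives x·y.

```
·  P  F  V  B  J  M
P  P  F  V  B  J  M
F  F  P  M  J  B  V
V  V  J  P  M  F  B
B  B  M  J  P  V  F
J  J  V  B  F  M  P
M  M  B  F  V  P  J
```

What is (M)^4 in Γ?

M^1 = M
M^2 = M·M = J
M^3 = J·M = P
M^4 = P·M = M

M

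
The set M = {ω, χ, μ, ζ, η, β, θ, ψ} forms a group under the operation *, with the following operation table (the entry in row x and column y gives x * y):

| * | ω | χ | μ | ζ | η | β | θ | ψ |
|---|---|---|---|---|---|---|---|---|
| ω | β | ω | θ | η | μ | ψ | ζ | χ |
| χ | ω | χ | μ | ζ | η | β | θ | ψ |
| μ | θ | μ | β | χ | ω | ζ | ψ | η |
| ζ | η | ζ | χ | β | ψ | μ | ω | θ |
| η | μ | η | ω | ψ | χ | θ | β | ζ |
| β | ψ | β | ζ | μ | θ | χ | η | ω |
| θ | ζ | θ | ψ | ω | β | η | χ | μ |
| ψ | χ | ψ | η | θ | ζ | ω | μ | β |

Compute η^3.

η^1 = η
η^2 = η * η = χ
η^3 = χ * η = η

η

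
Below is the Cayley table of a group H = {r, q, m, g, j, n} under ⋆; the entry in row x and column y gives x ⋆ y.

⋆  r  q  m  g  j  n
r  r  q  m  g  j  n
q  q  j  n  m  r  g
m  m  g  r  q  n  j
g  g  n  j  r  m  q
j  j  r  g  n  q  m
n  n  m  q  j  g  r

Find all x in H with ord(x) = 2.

{g, m, n}

Identity is r. Compute the order of each non-identity element by repeated multiplication:
  q: q → j → r  (order 3)
  m: m → r  (order 2)
  g: g → r  (order 2)
  j: j → q → r  (order 3)
  n: n → r  (order 2)
Elements of order 2: {g, m, n}.
(Structurally, H here is isomorphic to the symmetric group S_3.)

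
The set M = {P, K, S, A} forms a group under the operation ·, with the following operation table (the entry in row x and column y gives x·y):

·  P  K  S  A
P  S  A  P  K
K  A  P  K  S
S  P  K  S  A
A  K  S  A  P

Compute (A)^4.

S

A^1 = A
A^2 = A·A = P
A^3 = P·A = K
A^4 = K·A = S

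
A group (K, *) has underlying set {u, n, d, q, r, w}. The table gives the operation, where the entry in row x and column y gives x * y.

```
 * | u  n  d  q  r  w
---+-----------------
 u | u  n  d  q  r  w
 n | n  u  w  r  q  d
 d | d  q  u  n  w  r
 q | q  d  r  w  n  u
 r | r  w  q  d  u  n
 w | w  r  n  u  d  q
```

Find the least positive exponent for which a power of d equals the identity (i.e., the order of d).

2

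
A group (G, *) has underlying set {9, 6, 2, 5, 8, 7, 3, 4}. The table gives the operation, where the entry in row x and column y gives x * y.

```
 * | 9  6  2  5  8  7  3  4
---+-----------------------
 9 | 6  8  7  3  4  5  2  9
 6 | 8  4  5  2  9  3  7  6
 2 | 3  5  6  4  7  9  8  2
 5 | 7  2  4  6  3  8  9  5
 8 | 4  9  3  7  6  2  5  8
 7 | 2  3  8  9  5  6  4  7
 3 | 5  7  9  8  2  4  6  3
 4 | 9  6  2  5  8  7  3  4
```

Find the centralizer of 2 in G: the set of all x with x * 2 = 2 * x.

{2, 4, 5, 6}

Compare row 2 with column 2 entry by entry.
6 * 2 = 5 = 2 * 6, so 6 commutes with 2.
7 * 2 = 8 but 2 * 7 = 9, so 7 does not.
Collecting the elements that commute with 2: C(2) = {2, 4, 5, 6}.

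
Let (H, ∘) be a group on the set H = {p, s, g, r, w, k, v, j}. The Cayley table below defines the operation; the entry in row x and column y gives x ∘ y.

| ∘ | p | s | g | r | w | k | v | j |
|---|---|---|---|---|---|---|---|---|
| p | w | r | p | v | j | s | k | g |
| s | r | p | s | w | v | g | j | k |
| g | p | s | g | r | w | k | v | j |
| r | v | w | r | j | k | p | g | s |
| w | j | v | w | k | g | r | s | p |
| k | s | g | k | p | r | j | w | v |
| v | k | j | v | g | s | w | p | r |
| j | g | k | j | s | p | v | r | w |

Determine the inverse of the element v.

First locate the identity: row g matches the header, so g is the identity.
Scan row v for g: v ∘ r = g. Hence v^(-1) = r.

r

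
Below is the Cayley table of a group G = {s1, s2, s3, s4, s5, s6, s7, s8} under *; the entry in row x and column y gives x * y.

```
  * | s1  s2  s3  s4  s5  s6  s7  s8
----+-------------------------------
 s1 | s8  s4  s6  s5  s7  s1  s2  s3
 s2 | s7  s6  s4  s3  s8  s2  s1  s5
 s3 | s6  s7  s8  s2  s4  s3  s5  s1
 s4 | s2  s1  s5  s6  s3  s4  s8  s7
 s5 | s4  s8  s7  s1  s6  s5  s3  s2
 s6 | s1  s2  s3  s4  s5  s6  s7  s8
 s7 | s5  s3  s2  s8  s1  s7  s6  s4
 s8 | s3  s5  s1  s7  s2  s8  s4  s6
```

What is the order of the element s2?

2

The identity element is s6 (its row matches the header).
s2^1 = s2
s2^2 = s2 * s2 = s6
The first power of s2 equal to the identity is s2^2, so ord(s2) = 2.
(Structurally, G here is isomorphic to the dihedral group D_4.)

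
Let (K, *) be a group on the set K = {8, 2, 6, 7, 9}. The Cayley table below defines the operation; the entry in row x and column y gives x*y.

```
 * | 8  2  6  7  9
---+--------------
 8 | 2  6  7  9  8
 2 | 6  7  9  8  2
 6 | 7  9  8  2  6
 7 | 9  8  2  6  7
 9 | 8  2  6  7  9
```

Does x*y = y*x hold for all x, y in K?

Check whether the table is symmetric across its main diagonal.
Every entry (row x, col y) equals the entry (row y, col x), so K is abelian.

Yes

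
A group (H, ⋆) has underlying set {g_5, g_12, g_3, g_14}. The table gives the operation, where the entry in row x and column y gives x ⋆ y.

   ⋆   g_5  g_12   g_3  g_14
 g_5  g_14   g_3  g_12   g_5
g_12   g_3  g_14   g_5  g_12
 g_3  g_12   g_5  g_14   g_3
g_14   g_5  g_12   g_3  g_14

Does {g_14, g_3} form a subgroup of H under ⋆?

Yes

{g_14, g_3} contains the identity g_14.
Checking products: every product of two elements of {g_14, g_3} (read from the table) lies in {g_14, g_3}, so the set is closed.
In a finite group, a nonempty closed subset is a subgroup. So {g_14, g_3} ≤ H.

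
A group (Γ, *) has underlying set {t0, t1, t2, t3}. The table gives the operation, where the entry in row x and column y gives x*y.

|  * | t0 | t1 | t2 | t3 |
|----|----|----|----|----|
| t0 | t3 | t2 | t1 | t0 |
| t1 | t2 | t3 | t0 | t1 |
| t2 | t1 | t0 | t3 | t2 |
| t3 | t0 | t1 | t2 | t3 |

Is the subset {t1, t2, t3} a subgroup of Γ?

No

t1*t2 = t0, which is not in {t1, t2, t3}.
The subset is not closed under *, so it is not a subgroup.
(Structurally, Γ here is isomorphic to the Klein four-group V_4.)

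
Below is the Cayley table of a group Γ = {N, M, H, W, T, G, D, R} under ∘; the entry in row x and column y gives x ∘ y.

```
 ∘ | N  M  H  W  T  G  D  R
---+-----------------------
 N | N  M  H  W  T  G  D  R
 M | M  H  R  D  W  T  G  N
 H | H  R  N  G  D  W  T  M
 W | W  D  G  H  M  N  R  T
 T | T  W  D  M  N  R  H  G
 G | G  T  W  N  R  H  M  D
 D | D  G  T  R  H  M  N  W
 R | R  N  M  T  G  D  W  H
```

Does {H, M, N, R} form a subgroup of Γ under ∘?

Yes

{H, M, N, R} contains the identity N.
Checking products: every product of two elements of {H, M, N, R} (read from the table) lies in {H, M, N, R}, so the set is closed.
In a finite group, a nonempty closed subset is a subgroup. So {H, M, N, R} ≤ Γ.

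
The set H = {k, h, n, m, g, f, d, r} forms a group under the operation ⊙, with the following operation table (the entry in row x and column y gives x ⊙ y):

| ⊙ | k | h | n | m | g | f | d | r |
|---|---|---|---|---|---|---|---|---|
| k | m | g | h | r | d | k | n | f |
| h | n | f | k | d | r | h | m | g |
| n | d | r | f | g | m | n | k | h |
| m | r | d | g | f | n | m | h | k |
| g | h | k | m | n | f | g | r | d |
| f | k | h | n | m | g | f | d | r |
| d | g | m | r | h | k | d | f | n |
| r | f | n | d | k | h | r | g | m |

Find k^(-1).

r

First locate the identity: row f matches the header, so f is the identity.
Scan row k for f: k ⊙ r = f. Hence k^(-1) = r.
(Structurally, H here is isomorphic to the dihedral group D_4.)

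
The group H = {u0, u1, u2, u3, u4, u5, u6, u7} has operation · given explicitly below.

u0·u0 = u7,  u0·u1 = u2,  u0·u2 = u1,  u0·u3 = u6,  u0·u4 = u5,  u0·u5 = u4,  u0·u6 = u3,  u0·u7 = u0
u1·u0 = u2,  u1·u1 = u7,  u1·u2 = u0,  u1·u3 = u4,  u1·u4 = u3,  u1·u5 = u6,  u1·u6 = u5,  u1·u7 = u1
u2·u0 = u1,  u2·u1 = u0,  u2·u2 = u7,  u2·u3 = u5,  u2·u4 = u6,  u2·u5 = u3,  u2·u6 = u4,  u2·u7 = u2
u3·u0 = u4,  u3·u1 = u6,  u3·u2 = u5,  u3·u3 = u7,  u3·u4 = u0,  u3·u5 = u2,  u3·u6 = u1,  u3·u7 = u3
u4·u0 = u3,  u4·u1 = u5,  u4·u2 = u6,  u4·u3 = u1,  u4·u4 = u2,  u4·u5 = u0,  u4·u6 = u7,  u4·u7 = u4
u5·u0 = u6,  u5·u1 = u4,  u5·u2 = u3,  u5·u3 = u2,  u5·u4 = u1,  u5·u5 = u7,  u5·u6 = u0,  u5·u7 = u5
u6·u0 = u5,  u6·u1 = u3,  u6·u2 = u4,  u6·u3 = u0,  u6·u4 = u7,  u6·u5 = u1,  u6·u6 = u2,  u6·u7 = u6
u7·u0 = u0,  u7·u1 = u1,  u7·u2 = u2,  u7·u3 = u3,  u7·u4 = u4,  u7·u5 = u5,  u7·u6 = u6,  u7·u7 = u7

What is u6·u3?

Read row u6, column u3: u6·u3 = u0.

u0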